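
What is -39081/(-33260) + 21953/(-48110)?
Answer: 115003013/160013860 ≈ 0.71871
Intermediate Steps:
-39081/(-33260) + 21953/(-48110) = -39081*(-1/33260) + 21953*(-1/48110) = 39081/33260 - 21953/48110 = 115003013/160013860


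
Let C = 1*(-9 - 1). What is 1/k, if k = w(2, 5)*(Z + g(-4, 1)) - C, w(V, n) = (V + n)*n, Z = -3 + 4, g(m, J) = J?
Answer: 1/80 ≈ 0.012500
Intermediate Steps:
Z = 1
C = -10 (C = 1*(-10) = -10)
w(V, n) = n*(V + n)
k = 80 (k = (5*(2 + 5))*(1 + 1) - 1*(-10) = (5*7)*2 + 10 = 35*2 + 10 = 70 + 10 = 80)
1/k = 1/80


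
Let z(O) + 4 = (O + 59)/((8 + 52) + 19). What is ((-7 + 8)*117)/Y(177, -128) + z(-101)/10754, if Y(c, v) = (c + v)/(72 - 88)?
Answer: -795202547/20814367 ≈ -38.205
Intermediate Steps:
Y(c, v) = -c/16 - v/16 (Y(c, v) = (c + v)/(-16) = (c + v)*(-1/16) = -c/16 - v/16)
z(O) = -257/79 + O/79 (z(O) = -4 + (O + 59)/((8 + 52) + 19) = -4 + (59 + O)/(60 + 19) = -4 + (59 + O)/79 = -4 + (59 + O)*(1/79) = -4 + (59/79 + O/79) = -257/79 + O/79)
((-7 + 8)*117)/Y(177, -128) + z(-101)/10754 = ((-7 + 8)*117)/(-1/16*177 - 1/16*(-128)) + (-257/79 + (1/79)*(-101))/10754 = (1*117)/(-177/16 + 8) + (-257/79 - 101/79)*(1/10754) = 117/(-49/16) - 358/79*1/10754 = 117*(-16/49) - 179/424783 = -1872/49 - 179/424783 = -795202547/20814367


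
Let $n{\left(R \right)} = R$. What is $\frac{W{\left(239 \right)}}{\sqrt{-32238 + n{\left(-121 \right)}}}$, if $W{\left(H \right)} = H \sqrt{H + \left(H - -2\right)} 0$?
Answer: $0$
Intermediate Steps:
$W{\left(H \right)} = 0$ ($W{\left(H \right)} = H \sqrt{H + \left(H + 2\right)} 0 = H \sqrt{H + \left(2 + H\right)} 0 = H \sqrt{2 + 2 H} 0 = 0$)
$\frac{W{\left(239 \right)}}{\sqrt{-32238 + n{\left(-121 \right)}}} = \frac{0}{\sqrt{-32238 - 121}} = \frac{0}{\sqrt{-32359}} = \frac{0}{i \sqrt{32359}} = 0 \left(- \frac{i \sqrt{32359}}{32359}\right) = 0$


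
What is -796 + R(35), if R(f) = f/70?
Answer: -1591/2 ≈ -795.50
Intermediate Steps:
R(f) = f/70 (R(f) = f*(1/70) = f/70)
-796 + R(35) = -796 + (1/70)*35 = -796 + ½ = -1591/2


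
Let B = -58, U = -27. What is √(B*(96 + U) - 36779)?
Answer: I*√40781 ≈ 201.94*I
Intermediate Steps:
√(B*(96 + U) - 36779) = √(-58*(96 - 27) - 36779) = √(-58*69 - 36779) = √(-4002 - 36779) = √(-40781) = I*√40781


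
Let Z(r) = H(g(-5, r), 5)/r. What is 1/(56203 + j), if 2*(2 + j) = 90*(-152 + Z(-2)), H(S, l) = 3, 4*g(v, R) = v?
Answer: 2/98587 ≈ 2.0287e-5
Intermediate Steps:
g(v, R) = v/4
Z(r) = 3/r
j = -13819/2 (j = -2 + (90*(-152 + 3/(-2)))/2 = -2 + (90*(-152 + 3*(-1/2)))/2 = -2 + (90*(-152 - 3/2))/2 = -2 + (90*(-307/2))/2 = -2 + (1/2)*(-13815) = -2 - 13815/2 = -13819/2 ≈ -6909.5)
1/(56203 + j) = 1/(56203 - 13819/2) = 1/(98587/2) = 2/98587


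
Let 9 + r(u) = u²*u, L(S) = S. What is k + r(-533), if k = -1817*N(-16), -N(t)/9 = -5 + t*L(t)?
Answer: -147314843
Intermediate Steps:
N(t) = 45 - 9*t² (N(t) = -9*(-5 + t*t) = -9*(-5 + t²) = 45 - 9*t²)
k = 4104603 (k = -1817*(45 - 9*(-16)²) = -1817*(45 - 9*256) = -1817*(45 - 2304) = -1817*(-2259) = 4104603)
r(u) = -9 + u³ (r(u) = -9 + u²*u = -9 + u³)
k + r(-533) = 4104603 + (-9 + (-533)³) = 4104603 + (-9 - 151419437) = 4104603 - 151419446 = -147314843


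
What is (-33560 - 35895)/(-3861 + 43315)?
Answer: -69455/39454 ≈ -1.7604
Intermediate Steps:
(-33560 - 35895)/(-3861 + 43315) = -69455/39454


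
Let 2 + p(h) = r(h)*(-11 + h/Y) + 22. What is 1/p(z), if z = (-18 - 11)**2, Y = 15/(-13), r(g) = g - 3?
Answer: -15/9299824 ≈ -1.6129e-6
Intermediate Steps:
r(g) = -3 + g
Y = -15/13 (Y = 15*(-1/13) = -15/13 ≈ -1.1538)
z = 841 (z = (-29)**2 = 841)
p(h) = 20 + (-11 - 13*h/15)*(-3 + h) (p(h) = -2 + ((-3 + h)*(-11 + h/(-15/13)) + 22) = -2 + ((-3 + h)*(-11 + h*(-13/15)) + 22) = -2 + ((-3 + h)*(-11 - 13*h/15) + 22) = -2 + ((-11 - 13*h/15)*(-3 + h) + 22) = -2 + (22 + (-11 - 13*h/15)*(-3 + h)) = 20 + (-11 - 13*h/15)*(-3 + h))
1/p(z) = 1/(53 - 42/5*841 - 13/15*841**2) = 1/(53 - 35322/5 - 13/15*707281) = 1/(53 - 35322/5 - 9194653/15) = 1/(-9299824/15) = -15/9299824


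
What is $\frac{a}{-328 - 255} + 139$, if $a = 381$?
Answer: $\frac{80656}{583} \approx 138.35$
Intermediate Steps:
$\frac{a}{-328 - 255} + 139 = \frac{1}{-328 - 255} \cdot 381 + 139 = \frac{1}{-583} \cdot 381 + 139 = \left(- \frac{1}{583}\right) 381 + 139 = - \frac{381}{583} + 139 = \frac{80656}{583}$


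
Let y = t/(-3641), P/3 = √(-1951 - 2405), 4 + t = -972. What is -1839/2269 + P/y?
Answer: -1839/2269 + 360459*I/488 ≈ -0.81049 + 738.65*I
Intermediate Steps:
t = -976 (t = -4 - 972 = -976)
P = 198*I (P = 3*√(-1951 - 2405) = 3*√(-4356) = 3*(66*I) = 198*I ≈ 198.0*I)
y = 976/3641 (y = -976/(-3641) = -976*(-1/3641) = 976/3641 ≈ 0.26806)
-1839/2269 + P/y = -1839/2269 + (198*I)/(976/3641) = -1839*1/2269 + (198*I)*(3641/976) = -1839/2269 + 360459*I/488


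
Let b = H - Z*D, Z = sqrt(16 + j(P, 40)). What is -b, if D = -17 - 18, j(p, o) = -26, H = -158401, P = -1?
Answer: 158401 - 35*I*sqrt(10) ≈ 1.584e+5 - 110.68*I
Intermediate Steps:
D = -35
Z = I*sqrt(10) (Z = sqrt(16 - 26) = sqrt(-10) = I*sqrt(10) ≈ 3.1623*I)
b = -158401 + 35*I*sqrt(10) (b = -158401 - I*sqrt(10)*(-35) = -158401 - (-35)*I*sqrt(10) = -158401 + 35*I*sqrt(10) ≈ -1.584e+5 + 110.68*I)
-b = -(-158401 + 35*I*sqrt(10)) = 158401 - 35*I*sqrt(10)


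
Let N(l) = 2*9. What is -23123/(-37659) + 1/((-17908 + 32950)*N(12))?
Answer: 2086909549/3398800068 ≈ 0.61401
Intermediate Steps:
N(l) = 18
-23123/(-37659) + 1/((-17908 + 32950)*N(12)) = -23123/(-37659) + 1/((-17908 + 32950)*18) = -23123*(-1/37659) + (1/18)/15042 = 23123/37659 + (1/15042)*(1/18) = 23123/37659 + 1/270756 = 2086909549/3398800068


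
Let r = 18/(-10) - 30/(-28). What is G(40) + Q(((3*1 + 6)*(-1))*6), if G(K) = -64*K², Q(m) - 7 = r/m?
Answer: -129015163/1260 ≈ -1.0239e+5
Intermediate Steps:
r = -51/70 (r = 18*(-⅒) - 30*(-1/28) = -9/5 + 15/14 = -51/70 ≈ -0.72857)
Q(m) = 7 - 51/(70*m)
G(40) + Q(((3*1 + 6)*(-1))*6) = -64*40² + (7 - 51*(-1/(6*(3*1 + 6)))/70) = -64*1600 + (7 - 51*(-1/(6*(3 + 6)))/70) = -102400 + (7 - 51/(70*((9*(-1))*6))) = -102400 + (7 - 51/(70*((-9*6)))) = -102400 + (7 - 51/70/(-54)) = -102400 + (7 - 51/70*(-1/54)) = -102400 + (7 + 17/1260) = -102400 + 8837/1260 = -129015163/1260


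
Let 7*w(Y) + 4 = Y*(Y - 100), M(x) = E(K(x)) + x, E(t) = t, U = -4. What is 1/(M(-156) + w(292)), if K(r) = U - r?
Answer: 7/56032 ≈ 0.00012493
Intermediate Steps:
K(r) = -4 - r
M(x) = -4 (M(x) = (-4 - x) + x = -4)
w(Y) = -4/7 + Y*(-100 + Y)/7 (w(Y) = -4/7 + (Y*(Y - 100))/7 = -4/7 + (Y*(-100 + Y))/7 = -4/7 + Y*(-100 + Y)/7)
1/(M(-156) + w(292)) = 1/(-4 + (-4/7 - 100/7*292 + (⅐)*292²)) = 1/(-4 + (-4/7 - 29200/7 + (⅐)*85264)) = 1/(-4 + (-4/7 - 29200/7 + 85264/7)) = 1/(-4 + 56060/7) = 1/(56032/7) = 7/56032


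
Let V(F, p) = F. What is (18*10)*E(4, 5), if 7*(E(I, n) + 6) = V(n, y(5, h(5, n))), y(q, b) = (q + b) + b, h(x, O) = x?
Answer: -6660/7 ≈ -951.43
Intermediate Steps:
y(q, b) = q + 2*b (y(q, b) = (b + q) + b = q + 2*b)
E(I, n) = -6 + n/7
(18*10)*E(4, 5) = (18*10)*(-6 + (⅐)*5) = 180*(-6 + 5/7) = 180*(-37/7) = -6660/7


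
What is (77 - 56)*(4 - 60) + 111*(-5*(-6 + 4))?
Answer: -66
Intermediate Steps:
(77 - 56)*(4 - 60) + 111*(-5*(-6 + 4)) = 21*(-56) + 111*(-5*(-2)) = -1176 + 111*10 = -1176 + 1110 = -66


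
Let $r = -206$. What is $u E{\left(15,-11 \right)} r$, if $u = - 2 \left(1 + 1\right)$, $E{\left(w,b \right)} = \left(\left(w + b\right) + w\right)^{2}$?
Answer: $297464$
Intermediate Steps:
$E{\left(w,b \right)} = \left(b + 2 w\right)^{2}$ ($E{\left(w,b \right)} = \left(\left(b + w\right) + w\right)^{2} = \left(b + 2 w\right)^{2}$)
$u = -4$ ($u = \left(-2\right) 2 = -4$)
$u E{\left(15,-11 \right)} r = - 4 \left(-11 + 2 \cdot 15\right)^{2} \left(-206\right) = - 4 \left(-11 + 30\right)^{2} \left(-206\right) = - 4 \cdot 19^{2} \left(-206\right) = \left(-4\right) 361 \left(-206\right) = \left(-1444\right) \left(-206\right) = 297464$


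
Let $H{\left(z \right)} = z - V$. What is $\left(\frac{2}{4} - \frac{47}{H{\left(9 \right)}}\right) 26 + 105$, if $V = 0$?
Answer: $- \frac{160}{9} \approx -17.778$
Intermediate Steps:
$H{\left(z \right)} = z$ ($H{\left(z \right)} = z - 0 = z + 0 = z$)
$\left(\frac{2}{4} - \frac{47}{H{\left(9 \right)}}\right) 26 + 105 = \left(\frac{2}{4} - \frac{47}{9}\right) 26 + 105 = \left(2 \cdot \frac{1}{4} - \frac{47}{9}\right) 26 + 105 = \left(\frac{1}{2} - \frac{47}{9}\right) 26 + 105 = \left(- \frac{85}{18}\right) 26 + 105 = - \frac{1105}{9} + 105 = - \frac{160}{9}$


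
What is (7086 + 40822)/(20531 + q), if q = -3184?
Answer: 47908/17347 ≈ 2.7617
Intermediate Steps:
(7086 + 40822)/(20531 + q) = (7086 + 40822)/(20531 - 3184) = 47908/17347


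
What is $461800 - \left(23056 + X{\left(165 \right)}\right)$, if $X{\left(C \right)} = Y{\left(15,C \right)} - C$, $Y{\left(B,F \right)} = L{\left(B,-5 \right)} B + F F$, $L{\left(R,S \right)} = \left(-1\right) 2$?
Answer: $411714$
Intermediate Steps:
$L{\left(R,S \right)} = -2$
$Y{\left(B,F \right)} = F^{2} - 2 B$ ($Y{\left(B,F \right)} = - 2 B + F F = - 2 B + F^{2} = F^{2} - 2 B$)
$X{\left(C \right)} = -30 + C^{2} - C$ ($X{\left(C \right)} = \left(C^{2} - 30\right) - C = \left(-30 + C^{2}\right) - C = -30 + C^{2} - C$)
$461800 - \left(23056 + X{\left(165 \right)}\right) = 461800 - \left(23056 - \left(195 - 27225\right)\right) = 461800 - \left(23056 - -27030\right) = 461800 - \left(23056 + 27030\right) = 461800 - 50086 = 411714$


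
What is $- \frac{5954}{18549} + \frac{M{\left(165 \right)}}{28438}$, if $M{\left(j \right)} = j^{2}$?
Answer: $\frac{1465837}{2303478} \approx 0.63636$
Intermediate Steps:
$- \frac{5954}{18549} + \frac{M{\left(165 \right)}}{28438} = - \frac{5954}{18549} + \frac{165^{2}}{28438} = \left(-5954\right) \frac{1}{18549} + 27225 \cdot \frac{1}{28438} = - \frac{26}{81} + \frac{27225}{28438} = \frac{1465837}{2303478}$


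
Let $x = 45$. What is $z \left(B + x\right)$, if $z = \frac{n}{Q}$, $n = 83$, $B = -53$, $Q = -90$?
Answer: $\frac{332}{45} \approx 7.3778$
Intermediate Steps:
$z = - \frac{83}{90}$ ($z = \frac{83}{-90} = 83 \left(- \frac{1}{90}\right) = - \frac{83}{90} \approx -0.92222$)
$z \left(B + x\right) = - \frac{83 \left(-53 + 45\right)}{90} = \left(- \frac{83}{90}\right) \left(-8\right) = \frac{332}{45}$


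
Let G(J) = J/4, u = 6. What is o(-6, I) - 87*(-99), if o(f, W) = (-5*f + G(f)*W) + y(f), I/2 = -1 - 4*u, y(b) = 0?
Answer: 8718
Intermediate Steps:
I = -50 (I = 2*(-1 - 4*6) = 2*(-1 - 24) = 2*(-25) = -50)
G(J) = J/4 (G(J) = J*(¼) = J/4)
o(f, W) = -5*f + W*f/4 (o(f, W) = (-5*f + (f/4)*W) + 0 = (-5*f + W*f/4) + 0 = -5*f + W*f/4)
o(-6, I) - 87*(-99) = (¼)*(-6)*(-20 - 50) - 87*(-99) = (¼)*(-6)*(-70) + 8613 = 105 + 8613 = 8718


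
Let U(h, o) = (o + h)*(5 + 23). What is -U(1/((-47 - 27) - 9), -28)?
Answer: 65100/83 ≈ 784.34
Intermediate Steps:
U(h, o) = 28*h + 28*o (U(h, o) = (h + o)*28 = 28*h + 28*o)
-U(1/((-47 - 27) - 9), -28) = -(28/((-47 - 27) - 9) + 28*(-28)) = -(28/(-74 - 9) - 784) = -(28/(-83) - 784) = -(28*(-1/83) - 784) = -(-28/83 - 784) = -1*(-65100/83) = 65100/83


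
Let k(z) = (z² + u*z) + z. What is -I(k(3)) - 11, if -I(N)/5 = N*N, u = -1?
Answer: 394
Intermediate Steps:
k(z) = z² (k(z) = (z² - z) + z = z²)
I(N) = -5*N² (I(N) = -5*N*N = -5*N²)
-I(k(3)) - 11 = -(-5)*(3²)² - 11 = -(-5)*9² - 11 = -(-5)*81 - 11 = -1*(-405) - 11 = 405 - 11 = 394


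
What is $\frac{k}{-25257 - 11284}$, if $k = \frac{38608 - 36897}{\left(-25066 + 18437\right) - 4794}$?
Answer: $\frac{1711}{417407843} \approx 4.0991 \cdot 10^{-6}$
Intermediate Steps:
$k = - \frac{1711}{11423}$ ($k = \frac{1711}{-6629 - 4794} = \frac{1711}{-11423} = 1711 \left(- \frac{1}{11423}\right) = - \frac{1711}{11423} \approx -0.14979$)
$\frac{k}{-25257 - 11284} = - \frac{1711}{11423 \left(-25257 - 11284\right)} = - \frac{1711}{11423 \left(-36541\right)} = \left(- \frac{1711}{11423}\right) \left(- \frac{1}{36541}\right) = \frac{1711}{417407843}$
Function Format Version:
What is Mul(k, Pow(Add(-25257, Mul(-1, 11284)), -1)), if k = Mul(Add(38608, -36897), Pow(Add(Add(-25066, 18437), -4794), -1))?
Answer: Rational(1711, 417407843) ≈ 4.0991e-6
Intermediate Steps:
k = Rational(-1711, 11423) (k = Mul(1711, Pow(Add(-6629, -4794), -1)) = Mul(1711, Pow(-11423, -1)) = Mul(1711, Rational(-1, 11423)) = Rational(-1711, 11423) ≈ -0.14979)
Mul(k, Pow(Add(-25257, Mul(-1, 11284)), -1)) = Mul(Rational(-1711, 11423), Pow(Add(-25257, Mul(-1, 11284)), -1)) = Mul(Rational(-1711, 11423), Pow(Add(-25257, -11284), -1)) = Mul(Rational(-1711, 11423), Pow(-36541, -1)) = Mul(Rational(-1711, 11423), Rational(-1, 36541)) = Rational(1711, 417407843)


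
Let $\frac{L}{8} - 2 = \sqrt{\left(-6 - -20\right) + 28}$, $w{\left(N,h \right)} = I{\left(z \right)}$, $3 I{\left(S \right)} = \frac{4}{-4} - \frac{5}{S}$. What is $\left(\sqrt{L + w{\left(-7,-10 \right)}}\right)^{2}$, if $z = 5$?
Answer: $\frac{46}{3} + 8 \sqrt{42} \approx 67.179$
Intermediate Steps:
$I{\left(S \right)} = - \frac{1}{3} - \frac{5}{3 S}$ ($I{\left(S \right)} = \frac{\frac{4}{-4} - \frac{5}{S}}{3} = \frac{4 \left(- \frac{1}{4}\right) - \frac{5}{S}}{3} = \frac{-1 - \frac{5}{S}}{3} = - \frac{1}{3} - \frac{5}{3 S}$)
$w{\left(N,h \right)} = - \frac{2}{3}$ ($w{\left(N,h \right)} = \frac{-5 - 5}{3 \cdot 5} = \frac{1}{3} \cdot \frac{1}{5} \left(-5 - 5\right) = \frac{1}{3} \cdot \frac{1}{5} \left(-10\right) = - \frac{2}{3}$)
$L = 16 + 8 \sqrt{42}$ ($L = 16 + 8 \sqrt{\left(-6 - -20\right) + 28} = 16 + 8 \sqrt{\left(-6 + 20\right) + 28} = 16 + 8 \sqrt{14 + 28} = 16 + 8 \sqrt{42} \approx 67.846$)
$\left(\sqrt{L + w{\left(-7,-10 \right)}}\right)^{2} = \left(\sqrt{\left(16 + 8 \sqrt{42}\right) - \frac{2}{3}}\right)^{2} = \left(\sqrt{\frac{46}{3} + 8 \sqrt{42}}\right)^{2} = \frac{46}{3} + 8 \sqrt{42}$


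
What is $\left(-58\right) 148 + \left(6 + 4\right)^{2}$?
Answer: $-8484$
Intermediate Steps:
$\left(-58\right) 148 + \left(6 + 4\right)^{2} = -8584 + 10^{2} = -8584 + 100 = -8484$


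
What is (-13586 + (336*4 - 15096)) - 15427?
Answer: -42765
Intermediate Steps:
(-13586 + (336*4 - 15096)) - 15427 = (-13586 + (1344 - 15096)) - 15427 = (-13586 - 13752) - 15427 = -27338 - 15427 = -42765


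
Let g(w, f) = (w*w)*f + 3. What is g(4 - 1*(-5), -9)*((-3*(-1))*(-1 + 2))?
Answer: -2178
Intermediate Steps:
g(w, f) = 3 + f*w**2 (g(w, f) = w**2*f + 3 = f*w**2 + 3 = 3 + f*w**2)
g(4 - 1*(-5), -9)*((-3*(-1))*(-1 + 2)) = (3 - 9*(4 - 1*(-5))**2)*((-3*(-1))*(-1 + 2)) = (3 - 9*(4 + 5)**2)*(3*1) = (3 - 9*9**2)*3 = (3 - 9*81)*3 = (3 - 729)*3 = -726*3 = -2178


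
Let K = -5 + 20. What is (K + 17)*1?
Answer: 32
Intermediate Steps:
K = 15
(K + 17)*1 = (15 + 17)*1 = 32*1 = 32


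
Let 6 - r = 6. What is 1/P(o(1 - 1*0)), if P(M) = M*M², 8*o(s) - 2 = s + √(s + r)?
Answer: 8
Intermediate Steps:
r = 0 (r = 6 - 1*6 = 6 - 6 = 0)
o(s) = ¼ + s/8 + √s/8 (o(s) = ¼ + (s + √(s + 0))/8 = ¼ + (s + √s)/8 = ¼ + (s/8 + √s/8) = ¼ + s/8 + √s/8)
P(M) = M³
1/P(o(1 - 1*0)) = 1/((¼ + (1 - 1*0)/8 + √(1 - 1*0)/8)³) = 1/((¼ + (1 + 0)/8 + √(1 + 0)/8)³) = 1/((¼ + (⅛)*1 + √1/8)³) = 1/((¼ + ⅛ + (⅛)*1)³) = 1/((¼ + ⅛ + ⅛)³) = 1/((½)³) = 1/(⅛) = 8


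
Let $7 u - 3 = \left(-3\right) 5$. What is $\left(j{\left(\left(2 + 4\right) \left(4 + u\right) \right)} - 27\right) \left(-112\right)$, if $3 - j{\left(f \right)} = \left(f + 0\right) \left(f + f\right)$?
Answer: $\frac{313728}{7} \approx 44818.0$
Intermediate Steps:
$u = - \frac{12}{7}$ ($u = \frac{3}{7} + \frac{\left(-3\right) 5}{7} = \frac{3}{7} + \frac{1}{7} \left(-15\right) = \frac{3}{7} - \frac{15}{7} = - \frac{12}{7} \approx -1.7143$)
$j{\left(f \right)} = 3 - 2 f^{2}$ ($j{\left(f \right)} = 3 - \left(f + 0\right) \left(f + f\right) = 3 - f 2 f = 3 - 2 f^{2}$)
$\left(j{\left(\left(2 + 4\right) \left(4 + u\right) \right)} - 27\right) \left(-112\right) = \left(\left(3 - 2 \left(\left(2 + 4\right) \left(4 - \frac{12}{7}\right)\right)^{2}\right) - 27\right) \left(-112\right) = \left(\left(3 - 2 \left(6 \cdot \frac{16}{7}\right)^{2}\right) - 27\right) \left(-112\right) = \left(\left(3 - 2 \left(\frac{96}{7}\right)^{2}\right) - 27\right) \left(-112\right) = \left(\left(3 - \frac{18432}{49}\right) - 27\right) \left(-112\right) = \left(- \frac{18285}{49} - 27\right) \left(-112\right) = \left(- \frac{19608}{49}\right) \left(-112\right) = \frac{313728}{7}$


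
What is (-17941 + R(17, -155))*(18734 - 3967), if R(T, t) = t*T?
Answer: -303845792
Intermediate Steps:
R(T, t) = T*t
(-17941 + R(17, -155))*(18734 - 3967) = (-17941 + 17*(-155))*(18734 - 3967) = (-17941 - 2635)*14767 = -20576*14767 = -303845792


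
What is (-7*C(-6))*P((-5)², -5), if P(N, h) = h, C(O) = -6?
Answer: -210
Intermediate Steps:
(-7*C(-6))*P((-5)², -5) = -7*(-6)*(-5) = 42*(-5) = -210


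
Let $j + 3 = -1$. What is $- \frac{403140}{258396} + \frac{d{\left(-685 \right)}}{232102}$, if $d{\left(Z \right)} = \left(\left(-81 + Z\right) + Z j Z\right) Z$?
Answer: $\frac{13843986594120}{2498926183} \approx 5540.0$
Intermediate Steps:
$j = -4$ ($j = -3 - 1 = -4$)
$d{\left(Z \right)} = Z \left(-81 + Z - 4 Z^{2}\right)$ ($d{\left(Z \right)} = \left(\left(-81 + Z\right) + Z \left(-4\right) Z\right) Z = \left(\left(-81 + Z\right) + - 4 Z Z\right) Z = \left(\left(-81 + Z\right) - 4 Z^{2}\right) Z = \left(-81 + Z - 4 Z^{2}\right) Z = Z \left(-81 + Z - 4 Z^{2}\right)$)
$- \frac{403140}{258396} + \frac{d{\left(-685 \right)}}{232102} = - \frac{403140}{258396} + \frac{\left(-685\right) \left(-81 - 685 - 4 \left(-685\right)^{2}\right)}{232102} = \left(-403140\right) \frac{1}{258396} + - 685 \left(-81 - 685 - 1876900\right) \frac{1}{232102} = - \frac{33595}{21533} + - 685 \left(-81 - 685 - 1876900\right) \frac{1}{232102} = - \frac{33595}{21533} + \left(-685\right) \left(-1877666\right) \frac{1}{232102} = - \frac{33595}{21533} + 1286201210 \cdot \frac{1}{232102} = - \frac{33595}{21533} + \frac{643100605}{116051} = \frac{13843986594120}{2498926183}$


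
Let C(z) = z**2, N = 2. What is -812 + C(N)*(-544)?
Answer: -2988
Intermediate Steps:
-812 + C(N)*(-544) = -812 + 2**2*(-544) = -812 + 4*(-544) = -812 - 2176 = -2988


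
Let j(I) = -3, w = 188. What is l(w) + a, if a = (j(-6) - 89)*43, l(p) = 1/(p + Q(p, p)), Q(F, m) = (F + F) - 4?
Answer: -2215359/560 ≈ -3956.0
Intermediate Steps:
Q(F, m) = -4 + 2*F (Q(F, m) = 2*F - 4 = -4 + 2*F)
l(p) = 1/(-4 + 3*p) (l(p) = 1/(p + (-4 + 2*p)) = 1/(-4 + 3*p))
a = -3956 (a = (-3 - 89)*43 = -92*43 = -3956)
l(w) + a = 1/(-4 + 3*188) - 3956 = 1/(-4 + 564) - 3956 = 1/560 - 3956 = -2215359/560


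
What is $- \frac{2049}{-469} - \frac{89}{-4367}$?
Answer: $\frac{8989724}{2048123} \approx 4.3893$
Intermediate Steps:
$- \frac{2049}{-469} - \frac{89}{-4367} = \left(-2049\right) \left(- \frac{1}{469}\right) - - \frac{89}{4367} = \frac{2049}{469} + \frac{89}{4367} = \frac{8989724}{2048123}$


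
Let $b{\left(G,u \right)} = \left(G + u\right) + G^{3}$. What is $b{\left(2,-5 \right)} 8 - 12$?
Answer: $28$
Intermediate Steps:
$b{\left(G,u \right)} = G + u + G^{3}$
$b{\left(2,-5 \right)} 8 - 12 = \left(2 - 5 + 2^{3}\right) 8 - 12 = \left(2 - 5 + 8\right) 8 - 12 = 5 \cdot 8 - 12 = 40 - 12 = 28$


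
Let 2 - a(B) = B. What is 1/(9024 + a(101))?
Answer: 1/8925 ≈ 0.00011204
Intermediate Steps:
a(B) = 2 - B
1/(9024 + a(101)) = 1/(9024 + (2 - 1*101)) = 1/(9024 + (2 - 101)) = 1/(9024 - 99) = 1/8925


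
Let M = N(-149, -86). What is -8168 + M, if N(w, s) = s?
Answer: -8254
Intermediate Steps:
M = -86
-8168 + M = -8168 - 86 = -8254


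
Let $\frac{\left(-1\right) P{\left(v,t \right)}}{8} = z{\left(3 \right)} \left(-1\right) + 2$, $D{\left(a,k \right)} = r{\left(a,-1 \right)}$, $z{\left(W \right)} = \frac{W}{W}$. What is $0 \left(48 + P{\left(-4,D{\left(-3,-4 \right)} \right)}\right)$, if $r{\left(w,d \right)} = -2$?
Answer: $0$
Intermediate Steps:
$z{\left(W \right)} = 1$
$D{\left(a,k \right)} = -2$
$P{\left(v,t \right)} = -8$ ($P{\left(v,t \right)} = - 8 \left(1 \left(-1\right) + 2\right) = - 8 \left(-1 + 2\right) = \left(-8\right) 1 = -8$)
$0 \left(48 + P{\left(-4,D{\left(-3,-4 \right)} \right)}\right) = 0 \left(48 - 8\right) = 0 \cdot 40 = 0$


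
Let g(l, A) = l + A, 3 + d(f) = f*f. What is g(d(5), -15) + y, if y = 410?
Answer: 417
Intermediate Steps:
d(f) = -3 + f² (d(f) = -3 + f*f = -3 + f²)
g(l, A) = A + l
g(d(5), -15) + y = (-15 + (-3 + 5²)) + 410 = (-15 + (-3 + 25)) + 410 = (-15 + 22) + 410 = 7 + 410 = 417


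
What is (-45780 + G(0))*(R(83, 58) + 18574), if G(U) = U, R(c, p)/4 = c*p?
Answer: -1731857400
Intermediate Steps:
R(c, p) = 4*c*p (R(c, p) = 4*(c*p) = 4*c*p)
(-45780 + G(0))*(R(83, 58) + 18574) = (-45780 + 0)*(4*83*58 + 18574) = -45780*(19256 + 18574) = -45780*37830 = -1731857400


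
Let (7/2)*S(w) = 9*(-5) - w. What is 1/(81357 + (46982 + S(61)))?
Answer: 7/898161 ≈ 7.7937e-6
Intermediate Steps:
S(w) = -90/7 - 2*w/7 (S(w) = 2*(9*(-5) - w)/7 = 2*(-45 - w)/7 = -90/7 - 2*w/7)
1/(81357 + (46982 + S(61))) = 1/(81357 + (46982 + (-90/7 - 2/7*61))) = 1/(81357 + (46982 + (-90/7 - 122/7))) = 1/(81357 + (46982 - 212/7)) = 1/(81357 + 328662/7) = 1/(898161/7) = 7/898161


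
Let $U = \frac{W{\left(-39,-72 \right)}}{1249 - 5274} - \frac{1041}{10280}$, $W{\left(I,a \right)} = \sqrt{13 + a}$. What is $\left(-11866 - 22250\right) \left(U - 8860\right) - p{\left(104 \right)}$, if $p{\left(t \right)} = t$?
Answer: $\frac{776836754609}{2570} + \frac{34116 i \sqrt{59}}{4025} \approx 3.0227 \cdot 10^{8} + 65.106 i$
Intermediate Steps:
$U = - \frac{1041}{10280} - \frac{i \sqrt{59}}{4025}$ ($U = \frac{\sqrt{13 - 72}}{1249 - 5274} - \frac{1041}{10280} = \frac{\sqrt{-59}}{-4025} - \frac{1041}{10280} = i \sqrt{59} \left(- \frac{1}{4025}\right) - \frac{1041}{10280} = - \frac{i \sqrt{59}}{4025} - \frac{1041}{10280} = - \frac{1041}{10280} - \frac{i \sqrt{59}}{4025} \approx -0.10126 - 0.0019084 i$)
$\left(-11866 - 22250\right) \left(U - 8860\right) - p{\left(104 \right)} = \left(-11866 - 22250\right) \left(\left(- \frac{1041}{10280} - \frac{i \sqrt{59}}{4025}\right) - 8860\right) - 104 = - 34116 \left(- \frac{91081841}{10280} - \frac{i \sqrt{59}}{4025}\right) - 104 = \left(\frac{776837021889}{2570} + \frac{34116 i \sqrt{59}}{4025}\right) - 104 = \frac{776836754609}{2570} + \frac{34116 i \sqrt{59}}{4025}$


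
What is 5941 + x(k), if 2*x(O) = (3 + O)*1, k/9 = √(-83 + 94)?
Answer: 11885/2 + 9*√11/2 ≈ 5957.4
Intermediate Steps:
k = 9*√11 (k = 9*√(-83 + 94) = 9*√11 ≈ 29.850)
x(O) = 3/2 + O/2 (x(O) = ((3 + O)*1)/2 = (3 + O)/2 = 3/2 + O/2)
5941 + x(k) = 5941 + (3/2 + (9*√11)/2) = 5941 + (3/2 + 9*√11/2) = 11885/2 + 9*√11/2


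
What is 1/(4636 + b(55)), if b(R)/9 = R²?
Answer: 1/31861 ≈ 3.1386e-5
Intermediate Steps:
b(R) = 9*R²
1/(4636 + b(55)) = 1/(4636 + 9*55²) = 1/(4636 + 9*3025) = 1/(4636 + 27225) = 1/31861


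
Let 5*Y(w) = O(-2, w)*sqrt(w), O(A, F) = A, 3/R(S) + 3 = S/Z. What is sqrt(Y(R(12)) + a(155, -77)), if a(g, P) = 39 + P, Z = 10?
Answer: sqrt(-8550 - 30*I*sqrt(15))/15 ≈ 0.041884 - 6.1646*I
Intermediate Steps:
R(S) = 3/(-3 + S/10)
Y(w) = -2*sqrt(w)/5 (Y(w) = (-2*sqrt(w))/5 = -2*sqrt(w)/5)
sqrt(Y(R(12)) + a(155, -77)) = sqrt(-2*sqrt(30)*(I*sqrt(2)/6)/5 + (39 - 77)) = sqrt(-2*sqrt(30)*(I*sqrt(2)/6)/5 - 38) = sqrt(-2*I*sqrt(15)/3/5 - 38) = sqrt(-2*I*sqrt(15)/15 - 38) = sqrt(-38 - 2*I*sqrt(15)/15)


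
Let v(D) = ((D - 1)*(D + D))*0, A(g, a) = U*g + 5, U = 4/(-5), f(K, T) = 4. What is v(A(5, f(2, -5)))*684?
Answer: 0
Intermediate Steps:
U = -4/5 (U = 4*(-1/5) = -4/5 ≈ -0.80000)
A(g, a) = 5 - 4*g/5 (A(g, a) = -4*g/5 + 5 = 5 - 4*g/5)
v(D) = 0 (v(D) = ((-1 + D)*(2*D))*0 = (2*D*(-1 + D))*0 = 0)
v(A(5, f(2, -5)))*684 = 0*684 = 0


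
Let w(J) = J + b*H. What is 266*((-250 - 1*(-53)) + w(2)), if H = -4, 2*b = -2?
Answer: -50806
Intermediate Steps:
b = -1 (b = (1/2)*(-2) = -1)
w(J) = 4 + J (w(J) = J - 1*(-4) = J + 4 = 4 + J)
266*((-250 - 1*(-53)) + w(2)) = 266*((-250 - 1*(-53)) + (4 + 2)) = 266*((-250 + 53) + 6) = 266*(-197 + 6) = 266*(-191) = -50806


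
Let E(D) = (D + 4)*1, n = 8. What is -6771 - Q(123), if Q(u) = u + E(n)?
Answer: -6906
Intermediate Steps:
E(D) = 4 + D (E(D) = (4 + D)*1 = 4 + D)
Q(u) = 12 + u (Q(u) = u + (4 + 8) = u + 12 = 12 + u)
-6771 - Q(123) = -6771 - (12 + 123) = -6771 - 1*135 = -6771 - 135 = -6906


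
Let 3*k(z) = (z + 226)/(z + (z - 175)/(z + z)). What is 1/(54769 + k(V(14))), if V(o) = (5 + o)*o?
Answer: 20229/1107934565 ≈ 1.8258e-5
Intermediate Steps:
V(o) = o*(5 + o)
k(z) = (226 + z)/(3*(z + (-175 + z)/(2*z))) (k(z) = ((z + 226)/(z + (z - 175)/(z + z)))/3 = ((226 + z)/(z + (-175 + z)/((2*z))))/3 = ((226 + z)/(z + (-175 + z)*(1/(2*z))))/3 = ((226 + z)/(z + (-175 + z)/(2*z)))/3 = (226 + z)/(3*(z + (-175 + z)/(2*z))))
1/(54769 + k(V(14))) = 1/(54769 + 2*(14*(5 + 14))*(226 + 14*(5 + 14))/(3*(-175 + 14*(5 + 14) + 2*(14*(5 + 14))**2))) = 1/(54769 + 2*(14*19)*(226 + 14*19)/(3*(-175 + 14*19 + 2*(14*19)**2))) = 1/(54769 + (2/3)*266*(226 + 266)/(-175 + 266 + 2*266**2)) = 1/(54769 + (2/3)*266*492/(-175 + 266 + 2*70756)) = 1/(54769 + (2/3)*266*492/(-175 + 266 + 141512)) = 1/(54769 + (2/3)*266*492/141603) = 1/(54769 + (2/3)*266*(1/141603)*492) = 1/(54769 + 12464/20229) = 1/(1107934565/20229) = 20229/1107934565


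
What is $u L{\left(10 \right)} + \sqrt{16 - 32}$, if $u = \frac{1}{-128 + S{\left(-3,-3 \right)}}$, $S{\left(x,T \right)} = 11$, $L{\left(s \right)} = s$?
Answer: $- \frac{10}{117} + 4 i \approx -0.08547 + 4.0 i$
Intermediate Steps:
$u = - \frac{1}{117}$ ($u = \frac{1}{-128 + 11} = \frac{1}{-117} = - \frac{1}{117} \approx -0.008547$)
$u L{\left(10 \right)} + \sqrt{16 - 32} = \left(- \frac{1}{117}\right) 10 + \sqrt{16 - 32} = - \frac{10}{117} + \sqrt{-16} = - \frac{10}{117} + 4 i$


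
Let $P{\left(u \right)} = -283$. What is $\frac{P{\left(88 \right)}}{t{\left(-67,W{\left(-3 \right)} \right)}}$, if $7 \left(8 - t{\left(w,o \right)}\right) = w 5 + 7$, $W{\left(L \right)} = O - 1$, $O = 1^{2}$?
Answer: $- \frac{1981}{384} \approx -5.1589$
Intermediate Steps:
$O = 1$
$W{\left(L \right)} = 0$ ($W{\left(L \right)} = 1 - 1 = 0$)
$t{\left(w,o \right)} = 7 - \frac{5 w}{7}$ ($t{\left(w,o \right)} = 8 - \frac{w 5 + 7}{7} = 8 - \frac{5 w + 7}{7} = 8 - \frac{7 + 5 w}{7} = 8 - \left(1 + \frac{5 w}{7}\right) = 7 - \frac{5 w}{7}$)
$\frac{P{\left(88 \right)}}{t{\left(-67,W{\left(-3 \right)} \right)}} = - \frac{283}{7 - - \frac{335}{7}} = - \frac{283}{7 + \frac{335}{7}} = - \frac{283}{\frac{384}{7}} = \left(-283\right) \frac{7}{384} = - \frac{1981}{384}$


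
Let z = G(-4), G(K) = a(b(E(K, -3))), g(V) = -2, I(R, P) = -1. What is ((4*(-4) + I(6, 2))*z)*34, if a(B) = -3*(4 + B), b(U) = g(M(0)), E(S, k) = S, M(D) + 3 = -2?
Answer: 3468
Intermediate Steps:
M(D) = -5 (M(D) = -3 - 2 = -5)
b(U) = -2
a(B) = -12 - 3*B
G(K) = -6 (G(K) = -12 - 3*(-2) = -12 + 6 = -6)
z = -6
((4*(-4) + I(6, 2))*z)*34 = ((4*(-4) - 1)*(-6))*34 = ((-16 - 1)*(-6))*34 = -17*(-6)*34 = 102*34 = 3468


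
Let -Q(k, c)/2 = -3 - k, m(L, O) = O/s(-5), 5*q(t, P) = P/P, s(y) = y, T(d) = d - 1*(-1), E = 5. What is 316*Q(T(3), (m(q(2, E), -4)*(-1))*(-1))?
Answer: 4424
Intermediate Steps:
T(d) = 1 + d (T(d) = d + 1 = 1 + d)
q(t, P) = ⅕ (q(t, P) = (P/P)/5 = (⅕)*1 = ⅕)
m(L, O) = -O/5 (m(L, O) = O/(-5) = O*(-⅕) = -O/5)
Q(k, c) = 6 + 2*k (Q(k, c) = -2*(-3 - k) = 6 + 2*k)
316*Q(T(3), (m(q(2, E), -4)*(-1))*(-1)) = 316*(6 + 2*(1 + 3)) = 316*(6 + 2*4) = 316*(6 + 8) = 316*14 = 4424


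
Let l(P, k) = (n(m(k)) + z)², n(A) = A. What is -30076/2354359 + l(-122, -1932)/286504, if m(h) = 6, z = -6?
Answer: -30076/2354359 ≈ -0.012775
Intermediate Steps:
l(P, k) = 0 (l(P, k) = (6 - 6)² = 0² = 0)
-30076/2354359 + l(-122, -1932)/286504 = -30076/2354359 + 0/286504 = -30076*1/2354359 + 0*(1/286504) = -30076/2354359 + 0 = -30076/2354359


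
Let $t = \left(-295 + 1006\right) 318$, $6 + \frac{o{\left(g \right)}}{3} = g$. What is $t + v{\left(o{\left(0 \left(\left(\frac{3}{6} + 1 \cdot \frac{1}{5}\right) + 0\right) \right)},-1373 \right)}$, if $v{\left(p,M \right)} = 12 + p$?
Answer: $226092$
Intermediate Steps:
$o{\left(g \right)} = -18 + 3 g$
$t = 226098$ ($t = 711 \cdot 318 = 226098$)
$t + v{\left(o{\left(0 \left(\left(\frac{3}{6} + 1 \cdot \frac{1}{5}\right) + 0\right) \right)},-1373 \right)} = 226098 + \left(12 - \left(18 - 3 \cdot 0 \left(\left(\frac{3}{6} + 1 \cdot \frac{1}{5}\right) + 0\right)\right)\right) = 226098 + \left(12 - \left(18 - 3 \cdot 0 \left(\left(3 \cdot \frac{1}{6} + 1 \cdot \frac{1}{5}\right) + 0\right)\right)\right) = 226098 + \left(12 - \left(18 - 3 \cdot 0 \left(\left(\frac{1}{2} + \frac{1}{5}\right) + 0\right)\right)\right) = 226098 + \left(12 - \left(18 - 3 \cdot 0 \left(\frac{7}{10} + 0\right)\right)\right) = 226098 + \left(12 - \left(18 - 3 \cdot 0 \cdot \frac{7}{10}\right)\right) = 226098 + \left(12 + \left(-18 + 3 \cdot 0\right)\right) = 226098 + \left(12 + \left(-18 + 0\right)\right) = 226098 + \left(12 - 18\right) = 226098 - 6 = 226092$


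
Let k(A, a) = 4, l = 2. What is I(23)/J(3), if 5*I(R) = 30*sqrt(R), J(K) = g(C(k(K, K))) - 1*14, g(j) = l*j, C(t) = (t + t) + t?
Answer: 3*sqrt(23)/5 ≈ 2.8775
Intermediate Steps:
C(t) = 3*t (C(t) = 2*t + t = 3*t)
g(j) = 2*j
J(K) = 10 (J(K) = 2*(3*4) - 1*14 = 2*12 - 14 = 24 - 14 = 10)
I(R) = 6*sqrt(R) (I(R) = (30*sqrt(R))/5 = 6*sqrt(R))
I(23)/J(3) = (6*sqrt(23))/10 = (6*sqrt(23))*(1/10) = 3*sqrt(23)/5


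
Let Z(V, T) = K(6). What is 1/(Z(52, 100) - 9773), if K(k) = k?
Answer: -1/9767 ≈ -0.00010239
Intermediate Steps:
Z(V, T) = 6
1/(Z(52, 100) - 9773) = 1/(6 - 9773) = 1/(-9767) = -1/9767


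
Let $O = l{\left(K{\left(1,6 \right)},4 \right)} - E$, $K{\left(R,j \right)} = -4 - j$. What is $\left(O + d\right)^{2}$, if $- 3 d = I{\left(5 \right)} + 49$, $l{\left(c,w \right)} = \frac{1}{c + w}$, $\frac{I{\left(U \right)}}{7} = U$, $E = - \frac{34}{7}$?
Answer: $\frac{958441}{1764} \approx 543.33$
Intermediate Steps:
$E = - \frac{34}{7}$ ($E = \left(-34\right) \frac{1}{7} = - \frac{34}{7} \approx -4.8571$)
$I{\left(U \right)} = 7 U$
$d = -28$ ($d = - \frac{7 \cdot 5 + 49}{3} = - \frac{35 + 49}{3} = \left(- \frac{1}{3}\right) 84 = -28$)
$O = \frac{197}{42}$ ($O = \frac{1}{\left(-4 - 6\right) + 4} - - \frac{34}{7} = \frac{1}{\left(-4 - 6\right) + 4} + \frac{34}{7} = \frac{1}{-10 + 4} + \frac{34}{7} = \frac{1}{-6} + \frac{34}{7} = - \frac{1}{6} + \frac{34}{7} = \frac{197}{42} \approx 4.6905$)
$\left(O + d\right)^{2} = \left(\frac{197}{42} - 28\right)^{2} = \left(- \frac{979}{42}\right)^{2} = \frac{958441}{1764}$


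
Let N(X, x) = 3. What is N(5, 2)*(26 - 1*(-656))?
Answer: 2046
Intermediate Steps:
N(5, 2)*(26 - 1*(-656)) = 3*(26 - 1*(-656)) = 3*(26 + 656) = 3*682 = 2046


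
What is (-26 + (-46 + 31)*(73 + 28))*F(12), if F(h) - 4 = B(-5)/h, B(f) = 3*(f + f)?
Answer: -4623/2 ≈ -2311.5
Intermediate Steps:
B(f) = 6*f (B(f) = 3*(2*f) = 6*f)
F(h) = 4 - 30/h (F(h) = 4 + (6*(-5))/h = 4 - 30/h)
(-26 + (-46 + 31)*(73 + 28))*F(12) = (-26 + (-46 + 31)*(73 + 28))*(4 - 30/12) = (-26 - 15*101)*(4 - 30*1/12) = (-26 - 1515)*(4 - 5/2) = -1541*3/2 = -4623/2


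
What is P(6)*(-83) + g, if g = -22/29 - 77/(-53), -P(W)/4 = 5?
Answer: 2552487/1537 ≈ 1660.7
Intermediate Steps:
P(W) = -20 (P(W) = -4*5 = -20)
g = 1067/1537 (g = -22*1/29 - 77*(-1/53) = -22/29 + 77/53 = 1067/1537 ≈ 0.69421)
P(6)*(-83) + g = -20*(-83) + 1067/1537 = 1660 + 1067/1537 = 2552487/1537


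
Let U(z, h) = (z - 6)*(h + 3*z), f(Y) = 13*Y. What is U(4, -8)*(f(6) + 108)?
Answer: -1488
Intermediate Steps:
U(z, h) = (-6 + z)*(h + 3*z)
U(4, -8)*(f(6) + 108) = (-18*4 - 6*(-8) + 3*4² - 8*4)*(13*6 + 108) = (-72 + 48 + 3*16 - 32)*(78 + 108) = (-72 + 48 + 48 - 32)*186 = -8*186 = -1488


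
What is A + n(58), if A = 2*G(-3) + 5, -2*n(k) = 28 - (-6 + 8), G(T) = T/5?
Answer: -46/5 ≈ -9.2000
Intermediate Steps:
G(T) = T/5 (G(T) = T*(⅕) = T/5)
n(k) = -13 (n(k) = -(28 - (-6 + 8))/2 = -(28 - 1*2)/2 = -(28 - 2)/2 = -½*26 = -13)
A = 19/5 (A = 2*((⅕)*(-3)) + 5 = 2*(-⅗) + 5 = -6/5 + 5 = 19/5 ≈ 3.8000)
A + n(58) = 19/5 - 13 = -46/5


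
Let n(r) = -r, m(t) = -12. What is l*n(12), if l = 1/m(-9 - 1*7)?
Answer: 1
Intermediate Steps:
l = -1/12 (l = 1/(-12) = -1/12 ≈ -0.083333)
l*n(12) = -(-1)*12/12 = -1/12*(-12) = 1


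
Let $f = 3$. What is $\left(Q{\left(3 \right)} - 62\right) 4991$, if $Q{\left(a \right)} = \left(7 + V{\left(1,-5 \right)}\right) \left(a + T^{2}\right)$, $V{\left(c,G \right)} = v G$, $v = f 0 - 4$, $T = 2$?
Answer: $633857$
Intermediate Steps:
$v = -4$ ($v = 3 \cdot 0 - 4 = 0 - 4 = -4$)
$V{\left(c,G \right)} = - 4 G$
$Q{\left(a \right)} = 108 + 27 a$ ($Q{\left(a \right)} = \left(7 - -20\right) \left(a + 2^{2}\right) = \left(7 + 20\right) \left(a + 4\right) = 27 \left(4 + a\right) = 108 + 27 a$)
$\left(Q{\left(3 \right)} - 62\right) 4991 = \left(\left(108 + 27 \cdot 3\right) - 62\right) 4991 = \left(\left(108 + 81\right) - 62\right) 4991 = \left(189 - 62\right) 4991 = 127 \cdot 4991 = 633857$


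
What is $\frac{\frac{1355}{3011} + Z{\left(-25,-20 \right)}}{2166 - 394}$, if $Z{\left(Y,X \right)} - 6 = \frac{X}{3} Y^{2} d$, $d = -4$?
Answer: $\frac{150608263}{16006476} \approx 9.4092$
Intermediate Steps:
$Z{\left(Y,X \right)} = 6 - \frac{4 X Y^{2}}{3}$ ($Z{\left(Y,X \right)} = 6 + \frac{X}{3} Y^{2} \left(-4\right) = 6 + \frac{X Y^{2}}{3} \left(-4\right) = 6 - \frac{4 X Y^{2}}{3}$)
$\frac{\frac{1355}{3011} + Z{\left(-25,-20 \right)}}{2166 - 394} = \frac{\frac{1355}{3011} - \left(-6 - \frac{80 \left(-25\right)^{2}}{3}\right)}{2166 - 394} = \frac{1355 \cdot \frac{1}{3011} - \left(-6 - \frac{50000}{3}\right)}{1772} = \left(\frac{1355}{3011} + \left(6 + \frac{50000}{3}\right)\right) \frac{1}{1772} = \left(\frac{1355}{3011} + \frac{50018}{3}\right) \frac{1}{1772} = \frac{150608263}{9033} \cdot \frac{1}{1772} = \frac{150608263}{16006476}$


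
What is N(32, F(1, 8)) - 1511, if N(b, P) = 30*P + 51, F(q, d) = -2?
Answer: -1520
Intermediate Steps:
N(b, P) = 51 + 30*P
N(32, F(1, 8)) - 1511 = (51 + 30*(-2)) - 1511 = (51 - 60) - 1511 = -9 - 1511 = -1520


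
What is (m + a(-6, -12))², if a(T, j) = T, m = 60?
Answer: 2916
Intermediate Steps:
(m + a(-6, -12))² = (60 - 6)² = 54² = 2916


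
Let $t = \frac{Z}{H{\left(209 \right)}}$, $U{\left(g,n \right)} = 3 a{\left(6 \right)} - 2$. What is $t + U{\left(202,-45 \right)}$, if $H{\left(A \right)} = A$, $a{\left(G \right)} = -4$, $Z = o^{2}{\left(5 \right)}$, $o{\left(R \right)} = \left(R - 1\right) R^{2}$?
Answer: $\frac{7074}{209} \approx 33.847$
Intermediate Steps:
$o{\left(R \right)} = R^{2} \left(-1 + R\right)$ ($o{\left(R \right)} = \left(-1 + R\right) R^{2} = R^{2} \left(-1 + R\right)$)
$Z = 10000$ ($Z = \left(5^{2} \left(-1 + 5\right)\right)^{2} = \left(25 \cdot 4\right)^{2} = 100^{2} = 10000$)
$U{\left(g,n \right)} = -14$ ($U{\left(g,n \right)} = 3 \left(-4\right) - 2 = -12 - 2 = -14$)
$t = \frac{10000}{209} \approx 47.847$
$t + U{\left(202,-45 \right)} = \frac{10000}{209} - 14 = \frac{7074}{209}$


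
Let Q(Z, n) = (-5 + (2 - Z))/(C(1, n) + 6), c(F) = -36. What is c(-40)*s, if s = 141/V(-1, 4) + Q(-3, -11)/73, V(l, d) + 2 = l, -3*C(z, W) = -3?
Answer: 1692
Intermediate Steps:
C(z, W) = 1 (C(z, W) = -1/3*(-3) = 1)
Q(Z, n) = -3/7 - Z/7 (Q(Z, n) = (-5 + (2 - Z))/(1 + 6) = (-3 - Z)/7 = (-3 - Z)*(1/7) = -3/7 - Z/7)
V(l, d) = -2 + l
s = -47 (s = 141/(-2 - 1) + (-3/7 - 1/7*(-3))/73 = 141/(-3) + (-3/7 + 3/7)*(1/73) = 141*(-1/3) + 0*(1/73) = -47 + 0 = -47)
c(-40)*s = -36*(-47) = 1692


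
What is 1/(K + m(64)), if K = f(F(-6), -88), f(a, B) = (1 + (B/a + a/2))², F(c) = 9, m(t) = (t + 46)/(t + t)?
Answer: 5184/99319 ≈ 0.052195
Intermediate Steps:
m(t) = (46 + t)/(2*t) (m(t) = (46 + t)/((2*t)) = (46 + t)*(1/(2*t)) = (46 + t)/(2*t))
f(a, B) = (1 + a/2 + B/a)² (f(a, B) = (1 + (B/a + a*(½)))² = (1 + (B/a + a/2))² = (1 + (a/2 + B/a))² = (1 + a/2 + B/a)²)
K = 5929/324 (K = (¼)*(9² + 2*(-88) + 2*9)²/9² = (¼)*(1/81)*(81 - 176 + 18)² = (¼)*(1/81)*(-77)² = (¼)*(1/81)*5929 = 5929/324 ≈ 18.299)
1/(K + m(64)) = 1/(5929/324 + (½)*(46 + 64)/64) = 1/(5929/324 + (½)*(1/64)*110) = 1/(5929/324 + 55/64) = 1/(99319/5184) = 5184/99319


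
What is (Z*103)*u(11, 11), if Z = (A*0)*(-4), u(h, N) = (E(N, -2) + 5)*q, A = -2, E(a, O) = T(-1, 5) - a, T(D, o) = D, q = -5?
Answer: 0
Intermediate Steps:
E(a, O) = -1 - a
u(h, N) = -20 + 5*N (u(h, N) = ((-1 - N) + 5)*(-5) = (4 - N)*(-5) = -20 + 5*N)
Z = 0 (Z = -2*0*(-4) = 0*(-4) = 0)
(Z*103)*u(11, 11) = (0*103)*(-20 + 5*11) = 0*(-20 + 55) = 0*35 = 0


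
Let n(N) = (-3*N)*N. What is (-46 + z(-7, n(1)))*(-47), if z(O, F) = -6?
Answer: 2444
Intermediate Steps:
n(N) = -3*N²
(-46 + z(-7, n(1)))*(-47) = (-46 - 6)*(-47) = -52*(-47) = 2444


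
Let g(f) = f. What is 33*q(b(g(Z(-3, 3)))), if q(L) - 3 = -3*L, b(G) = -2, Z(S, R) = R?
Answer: 297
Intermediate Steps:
q(L) = 3 - 3*L
33*q(b(g(Z(-3, 3)))) = 33*(3 - 3*(-2)) = 33*(3 + 6) = 33*9 = 297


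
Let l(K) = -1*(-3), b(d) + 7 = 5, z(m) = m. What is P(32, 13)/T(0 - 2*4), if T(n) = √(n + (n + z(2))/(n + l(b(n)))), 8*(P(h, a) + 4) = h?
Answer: 0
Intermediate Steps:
P(h, a) = -4 + h/8
b(d) = -2 (b(d) = -7 + 5 = -2)
l(K) = 3
T(n) = √(n + (2 + n)/(3 + n)) (T(n) = √(n + (n + 2)/(n + 3)) = √(n + (2 + n)/(3 + n)))
P(32, 13)/T(0 - 2*4) = (-4 + (⅛)*32)/(√((2 + (0 - 2*4) + (0 - 2*4)*(3 + (0 - 2*4)))/(3 + (0 - 2*4)))) = (-4 + 4)/(√((2 + (0 - 8) + (0 - 8)*(3 + (0 - 8)))/(3 + (0 - 8)))) = 0/(√((2 - 8 - 8*(3 - 8))/(3 - 8))) = 0/(√((2 - 8 - 8*(-5))/(-5))) = 0/(√(-(2 - 8 + 40)/5)) = 0/(√(-⅕*34)) = 0/(√(-34/5)) = 0/((I*√170/5)) = 0*(-I*√170/34) = 0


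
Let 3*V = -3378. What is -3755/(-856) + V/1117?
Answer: 3230479/956152 ≈ 3.3786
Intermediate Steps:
V = -1126 (V = (⅓)*(-3378) = -1126)
-3755/(-856) + V/1117 = -3755/(-856) - 1126/1117 = -3755*(-1/856) - 1126*1/1117 = 3755/856 - 1126/1117 = 3230479/956152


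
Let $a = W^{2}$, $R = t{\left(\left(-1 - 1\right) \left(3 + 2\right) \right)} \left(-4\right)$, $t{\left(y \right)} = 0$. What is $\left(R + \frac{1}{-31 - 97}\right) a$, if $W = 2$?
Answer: $- \frac{1}{32} \approx -0.03125$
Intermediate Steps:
$R = 0$ ($R = 0 \left(-4\right) = 0$)
$a = 4$ ($a = 2^{2} = 4$)
$\left(R + \frac{1}{-31 - 97}\right) a = \left(0 + \frac{1}{-31 - 97}\right) 4 = \left(0 + \frac{1}{-128}\right) 4 = \left(0 - \frac{1}{128}\right) 4 = \left(- \frac{1}{128}\right) 4 = - \frac{1}{32}$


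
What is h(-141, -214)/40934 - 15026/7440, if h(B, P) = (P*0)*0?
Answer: -7513/3720 ≈ -2.0196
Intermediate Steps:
h(B, P) = 0 (h(B, P) = 0*0 = 0)
h(-141, -214)/40934 - 15026/7440 = 0/40934 - 15026/7440 = 0*(1/40934) - 15026*1/7440 = 0 - 7513/3720 = -7513/3720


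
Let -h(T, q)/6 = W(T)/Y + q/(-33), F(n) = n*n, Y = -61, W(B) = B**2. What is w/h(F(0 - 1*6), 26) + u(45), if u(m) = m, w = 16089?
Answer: 14787579/88708 ≈ 166.70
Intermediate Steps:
F(n) = n**2
h(T, q) = 2*q/11 + 6*T**2/61 (h(T, q) = -6*(T**2/(-61) + q/(-33)) = -6*(T**2*(-1/61) + q*(-1/33)) = -6*(-T**2/61 - q/33) = -6*(-q/33 - T**2/61) = 2*q/11 + 6*T**2/61)
w/h(F(0 - 1*6), 26) + u(45) = 16089/((2/11)*26 + 6*((0 - 1*6)**2)**2/61) + 45 = 16089/(52/11 + 6*((0 - 6)**2)**2/61) + 45 = 16089/(52/11 + 6*((-6)**2)**2/61) + 45 = 16089/(52/11 + (6/61)*36**2) + 45 = 16089/(52/11 + (6/61)*1296) + 45 = 16089/(52/11 + 7776/61) + 45 = 16089/(88708/671) + 45 = 16089*(671/88708) + 45 = 10795719/88708 + 45 = 14787579/88708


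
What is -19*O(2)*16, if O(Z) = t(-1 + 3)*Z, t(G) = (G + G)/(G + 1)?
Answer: -2432/3 ≈ -810.67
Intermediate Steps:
t(G) = 2*G/(1 + G) (t(G) = (2*G)/(1 + G) = 2*G/(1 + G))
O(Z) = 4*Z/3 (O(Z) = (2*(-1 + 3)/(1 + (-1 + 3)))*Z = (2*2/(1 + 2))*Z = (2*2/3)*Z = (2*2*(1/3))*Z = 4*Z/3)
-19*O(2)*16 = -76*2/3*16 = -19*8/3*16 = -152/3*16 = -2432/3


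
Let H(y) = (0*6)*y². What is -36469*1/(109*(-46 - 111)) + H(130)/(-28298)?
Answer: 36469/17113 ≈ 2.1311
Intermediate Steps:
H(y) = 0 (H(y) = 0*y² = 0)
-36469*1/(109*(-46 - 111)) + H(130)/(-28298) = -36469*1/(109*(-46 - 111)) + 0/(-28298) = -36469/((-157*109)) + 0*(-1/28298) = -36469/(-17113) + 0 = -36469*(-1/17113) + 0 = 36469/17113 + 0 = 36469/17113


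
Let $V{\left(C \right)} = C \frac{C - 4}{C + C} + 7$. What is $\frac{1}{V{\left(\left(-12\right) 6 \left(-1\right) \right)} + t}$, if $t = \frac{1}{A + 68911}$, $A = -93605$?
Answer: $\frac{24694}{1012453} \approx 0.02439$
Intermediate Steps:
$t = - \frac{1}{24694}$ ($t = \frac{1}{-93605 + 68911} = \frac{1}{-24694} = - \frac{1}{24694} \approx -4.0496 \cdot 10^{-5}$)
$V{\left(C \right)} = 5 + \frac{C}{2}$ ($V{\left(C \right)} = C \frac{-4 + C}{2 C} + 7 = \left(-2 + \frac{C}{2}\right) + 7 = 5 + \frac{C}{2}$)
$\frac{1}{V{\left(\left(-12\right) 6 \left(-1\right) \right)} + t} = \frac{1}{\left(5 + \frac{\left(-12\right) 6 \left(-1\right)}{2}\right) - \frac{1}{24694}} = \frac{1}{\left(5 + \frac{\left(-72\right) \left(-1\right)}{2}\right) - \frac{1}{24694}} = \frac{1}{\left(5 + \frac{1}{2} \cdot 72\right) - \frac{1}{24694}} = \frac{1}{\left(5 + 36\right) - \frac{1}{24694}} = \frac{1}{41 - \frac{1}{24694}} = \frac{1}{\frac{1012453}{24694}} = \frac{24694}{1012453}$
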